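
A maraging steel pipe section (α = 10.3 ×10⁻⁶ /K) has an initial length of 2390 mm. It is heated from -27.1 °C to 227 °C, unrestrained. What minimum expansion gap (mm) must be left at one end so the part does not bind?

6.26 mm

ΔT = 227 − (-27.1) = 254.1 K.
ΔL = α·L₀·ΔT = 10.3×10⁻⁶ × 2390 mm × 254.1 K = 6.26 mm.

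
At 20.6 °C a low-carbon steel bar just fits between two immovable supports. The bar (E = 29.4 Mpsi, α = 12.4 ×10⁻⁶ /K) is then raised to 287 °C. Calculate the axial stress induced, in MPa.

E = 29.4 Mpsi = 202.7 GPa.
ΔT = 266.4 K. Constrained thermal stress σ = E·α·ΔT = 202.7×10³ MPa × 12.4×10⁻⁶ × 266.4 = 670 MPa (compressive).

670 MPa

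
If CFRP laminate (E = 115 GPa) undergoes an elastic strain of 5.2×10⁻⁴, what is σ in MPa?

59.8 MPa

σ = E·ε = 115000 MPa × 5.2×10⁻⁴ = 59.8 MPa.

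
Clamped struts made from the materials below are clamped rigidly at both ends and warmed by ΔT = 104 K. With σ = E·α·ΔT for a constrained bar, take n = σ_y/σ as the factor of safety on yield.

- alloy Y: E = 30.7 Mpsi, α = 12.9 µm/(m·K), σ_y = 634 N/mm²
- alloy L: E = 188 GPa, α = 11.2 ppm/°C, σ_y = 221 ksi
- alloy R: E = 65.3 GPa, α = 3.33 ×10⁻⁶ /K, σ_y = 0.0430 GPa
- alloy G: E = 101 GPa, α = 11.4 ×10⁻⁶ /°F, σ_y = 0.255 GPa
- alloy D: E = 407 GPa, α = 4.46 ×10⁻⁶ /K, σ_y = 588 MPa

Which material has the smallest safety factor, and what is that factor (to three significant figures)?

In consistent units (E in GPa, α in ×10⁻⁶/K, σ_y in MPa):
  alloy Y: E = 211.7, α = 12.9, σ_y = 634.0 → σ = 284 MPa, n = 2.23
  alloy L: E = 188.0, α = 11.2, σ_y = 1524 → σ = 219 MPa, n = 6.96
  alloy R: E = 65.30, α = 3.33, σ_y = 43.00 → σ = 22.6 MPa, n = 1.90
  alloy G: E = 101.0, α = 20.5, σ_y = 255.0 → σ = 216 MPa, n = 1.18
  alloy D: E = 407.0, α = 4.46, σ_y = 588.0 → σ = 189 MPa, n = 3.11
Alloy G has the lowest safety factor, n = 1.18.

alloy G, n = 1.18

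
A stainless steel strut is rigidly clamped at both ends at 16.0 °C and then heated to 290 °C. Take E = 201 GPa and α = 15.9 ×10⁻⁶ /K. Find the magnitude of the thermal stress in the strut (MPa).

876 MPa

ΔT = 274.0 K. Constrained thermal stress σ = E·α·ΔT = 201.0×10³ MPa × 15.9×10⁻⁶ × 274.0 = 876 MPa (compressive).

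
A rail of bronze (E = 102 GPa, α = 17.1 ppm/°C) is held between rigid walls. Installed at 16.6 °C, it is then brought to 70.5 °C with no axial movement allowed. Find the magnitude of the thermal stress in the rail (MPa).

94.0 MPa

ΔT = 53.90 K. Constrained thermal stress σ = E·α·ΔT = 102.0×10³ MPa × 17.1×10⁻⁶ × 53.90 = 94.0 MPa (compressive).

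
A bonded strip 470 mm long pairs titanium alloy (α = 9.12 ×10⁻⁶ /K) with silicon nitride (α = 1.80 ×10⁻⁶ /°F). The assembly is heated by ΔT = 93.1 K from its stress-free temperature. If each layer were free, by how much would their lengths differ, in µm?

257 µm

silicon nitride: α = 1.80×10⁻⁶/°F × 9/5 = 3.24×10⁻⁶/K.
Δα = |9.12 − 3.24|×10⁻⁶/K = 5.88×10⁻⁶/K.
ΔL_mismatch = Δα·L·ΔT = 5.88×10⁻⁶ × 470.0 mm × 93.1 K = 257 µm.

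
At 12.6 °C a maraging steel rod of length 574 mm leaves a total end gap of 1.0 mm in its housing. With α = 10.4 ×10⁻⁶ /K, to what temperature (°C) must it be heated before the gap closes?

180 °C

α·L₀·ΔT = 1.0 mm ⇒ ΔT = 1.0 / (10.4×10⁻⁶ × 574.0) = 167.5 K.
T = 12.6 + 167.5 = 180.1 °C.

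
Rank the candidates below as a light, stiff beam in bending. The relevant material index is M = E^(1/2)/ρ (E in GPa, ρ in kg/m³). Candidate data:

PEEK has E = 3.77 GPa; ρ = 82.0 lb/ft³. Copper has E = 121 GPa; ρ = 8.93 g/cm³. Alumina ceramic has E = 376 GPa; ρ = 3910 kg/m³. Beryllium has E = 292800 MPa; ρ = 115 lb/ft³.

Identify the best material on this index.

In SI units:
  PEEK: E = 3.770 GPa, ρ = 1314 kg/m³
  copper: E = 121.0 GPa, ρ = 8930 kg/m³
  alumina ceramic: E = 376.0 GPa, ρ = 3910 kg/m³
  beryllium: E = 292.8 GPa, ρ = 1842 kg/m³
  beryllium: M = 9.29×10⁻³
  alumina ceramic: M = 4.96×10⁻³
  PEEK: M = 1.48×10⁻³
  copper: M = 1.23×10⁻³
Beryllium has the largest M.

beryllium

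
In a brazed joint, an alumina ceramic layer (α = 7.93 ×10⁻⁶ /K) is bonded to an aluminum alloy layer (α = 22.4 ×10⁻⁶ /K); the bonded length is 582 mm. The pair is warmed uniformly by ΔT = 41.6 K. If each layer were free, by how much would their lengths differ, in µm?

350 µm

Δα = |7.93 − 22.4|×10⁻⁶/K = 14.5×10⁻⁶/K.
ΔL_mismatch = Δα·L·ΔT = 14.5×10⁻⁶ × 582.0 mm × 41.6 K = 350 µm.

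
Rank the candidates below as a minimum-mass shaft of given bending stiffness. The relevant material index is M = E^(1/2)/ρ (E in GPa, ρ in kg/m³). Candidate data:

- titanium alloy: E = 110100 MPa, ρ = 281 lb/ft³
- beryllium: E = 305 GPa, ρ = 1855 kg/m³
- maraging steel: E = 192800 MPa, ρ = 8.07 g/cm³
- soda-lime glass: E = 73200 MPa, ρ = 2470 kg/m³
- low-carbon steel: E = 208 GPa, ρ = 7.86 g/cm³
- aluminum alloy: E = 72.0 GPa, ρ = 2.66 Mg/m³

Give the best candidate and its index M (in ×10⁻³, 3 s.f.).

In SI units:
  titanium alloy: E = 110.1 GPa, ρ = 4501 kg/m³
  beryllium: E = 305.0 GPa, ρ = 1855 kg/m³
  maraging steel: E = 192.8 GPa, ρ = 8070 kg/m³
  soda-lime glass: E = 73.20 GPa, ρ = 2470 kg/m³
  low-carbon steel: E = 208.0 GPa, ρ = 7860 kg/m³
  aluminum alloy: E = 72.00 GPa, ρ = 2660 kg/m³
  beryllium: M = 9.41×10⁻³
  soda-lime glass: M = 3.46×10⁻³
  aluminum alloy: M = 3.19×10⁻³
  titanium alloy: M = 2.33×10⁻³
  low-carbon steel: M = 1.83×10⁻³
  maraging steel: M = 1.72×10⁻³
The maximum is for beryllium.

beryllium, M = 9.41×10⁻³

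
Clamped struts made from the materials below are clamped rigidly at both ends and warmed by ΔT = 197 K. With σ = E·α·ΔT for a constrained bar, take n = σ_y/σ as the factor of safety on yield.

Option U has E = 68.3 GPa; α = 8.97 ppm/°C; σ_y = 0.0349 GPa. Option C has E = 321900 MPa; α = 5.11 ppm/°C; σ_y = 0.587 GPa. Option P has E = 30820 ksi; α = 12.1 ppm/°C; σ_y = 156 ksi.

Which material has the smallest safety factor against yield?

option U

In consistent units (E in GPa, α in ×10⁻⁶/K, σ_y in MPa):
  option U: E = 68.30, α = 8.97, σ_y = 34.90 → σ = 121 MPa, n = 0.289
  option C: E = 321.9, α = 5.11, σ_y = 587.0 → σ = 324 MPa, n = 1.81
  option P: E = 212.5, α = 12.1, σ_y = 1076 → σ = 507 MPa, n = 2.12
The minimum is option U at n = 0.289.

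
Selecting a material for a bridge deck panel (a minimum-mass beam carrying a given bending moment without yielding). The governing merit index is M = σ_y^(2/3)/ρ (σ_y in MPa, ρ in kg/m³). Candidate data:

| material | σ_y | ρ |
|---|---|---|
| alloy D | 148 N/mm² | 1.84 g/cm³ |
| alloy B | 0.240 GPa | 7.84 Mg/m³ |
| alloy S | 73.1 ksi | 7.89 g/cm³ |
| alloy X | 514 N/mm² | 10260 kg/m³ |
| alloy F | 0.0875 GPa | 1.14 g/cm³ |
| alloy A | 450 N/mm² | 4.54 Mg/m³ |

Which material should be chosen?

alloy F

Putting every candidate on a common basis:
  alloy D: σ_y = 148.0 MPa, ρ = 1840 kg/m³
  alloy B: σ_y = 240.0 MPa, ρ = 7840 kg/m³
  alloy S: σ_y = 504.0 MPa, ρ = 7890 kg/m³
  alloy X: σ_y = 514.0 MPa, ρ = 10260 kg/m³
  alloy F: σ_y = 87.50 MPa, ρ = 1140 kg/m³
  alloy A: σ_y = 450.0 MPa, ρ = 4540 kg/m³
  alloy F: M = 17.3×10⁻³
  alloy D: M = 15.2×10⁻³
  alloy A: M = 12.9×10⁻³
  alloy S: M = 8.03×10⁻³
  alloy X: M = 6.25×10⁻³
  alloy B: M = 4.93×10⁻³
Alloy F ranks first.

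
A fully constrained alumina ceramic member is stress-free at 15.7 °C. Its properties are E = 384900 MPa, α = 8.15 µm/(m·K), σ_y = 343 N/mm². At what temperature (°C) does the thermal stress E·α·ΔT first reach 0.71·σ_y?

93.3 °C

E = 384900 MPa = 384.9 GPa.
σ_y = 343 N/mm² = 343.0 MPa.
E·α·ΔT = 243.5 MPa ⇒ ΔT = 243.5 / (384.9×10³ × 8.15×10⁻⁶) = 77.63 K.
T = 15.7 + 77.63 = 93.33 °C.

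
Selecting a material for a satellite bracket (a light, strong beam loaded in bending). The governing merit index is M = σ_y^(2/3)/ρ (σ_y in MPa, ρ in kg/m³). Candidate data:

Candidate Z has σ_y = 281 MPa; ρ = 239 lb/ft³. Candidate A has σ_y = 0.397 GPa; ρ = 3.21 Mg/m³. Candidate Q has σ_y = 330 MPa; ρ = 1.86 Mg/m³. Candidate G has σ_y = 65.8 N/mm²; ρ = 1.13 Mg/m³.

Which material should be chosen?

After converting to SI:
  candidate Z: σ_y = 281.0 MPa, ρ = 3828 kg/m³
  candidate A: σ_y = 397.0 MPa, ρ = 3210 kg/m³
  candidate Q: σ_y = 330.0 MPa, ρ = 1860 kg/m³
  candidate G: σ_y = 65.80 MPa, ρ = 1130 kg/m³
  candidate Q: M = 25.7×10⁻³
  candidate A: M = 16.8×10⁻³
  candidate G: M = 14.4×10⁻³
  candidate Z: M = 11.2×10⁻³
Candidate Q has the largest M.

candidate Q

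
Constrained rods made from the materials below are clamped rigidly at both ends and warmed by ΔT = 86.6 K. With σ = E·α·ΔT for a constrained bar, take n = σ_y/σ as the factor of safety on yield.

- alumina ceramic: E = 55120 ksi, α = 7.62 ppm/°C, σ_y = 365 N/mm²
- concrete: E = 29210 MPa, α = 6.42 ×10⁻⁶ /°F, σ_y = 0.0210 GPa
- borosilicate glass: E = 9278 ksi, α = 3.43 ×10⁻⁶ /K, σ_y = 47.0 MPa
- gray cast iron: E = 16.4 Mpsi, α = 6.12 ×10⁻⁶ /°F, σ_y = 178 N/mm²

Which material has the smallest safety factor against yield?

concrete

With everything in SI (GPa, ×10⁻⁶/K, MPa):
  alumina ceramic: E = 380.0, α = 7.62, σ_y = 365.0 → σ = 251 MPa, n = 1.46
  concrete: E = 29.21, α = 11.6, σ_y = 21.00 → σ = 29.2 MPa, n = 0.718
  borosilicate glass: E = 63.97, α = 3.43, σ_y = 47.00 → σ = 19.0 MPa, n = 2.47
  gray cast iron: E = 113.1, α = 11.0, σ_y = 178.0 → σ = 108 MPa, n = 1.65
Concrete has the lowest safety factor, n = 0.718.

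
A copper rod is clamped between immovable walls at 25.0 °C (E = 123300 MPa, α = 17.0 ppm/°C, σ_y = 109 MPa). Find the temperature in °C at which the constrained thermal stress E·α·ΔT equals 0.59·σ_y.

55.7 °C

E = 123300 MPa = 123.3 GPa.
E·α·ΔT = 64.31 MPa ⇒ ΔT = 64.31 / (123.3×10³ × 17.0×10⁻⁶) = 30.68 K.
T = 25.0 + 30.68 = 55.68 °C.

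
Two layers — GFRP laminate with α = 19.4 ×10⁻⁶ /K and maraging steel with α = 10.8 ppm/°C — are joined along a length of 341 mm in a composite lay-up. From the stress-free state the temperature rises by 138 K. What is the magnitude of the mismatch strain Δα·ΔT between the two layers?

Δα = |19.4 − 10.8|×10⁻⁶/K = 8.60×10⁻⁶/K.
Mismatch strain = Δα·ΔT = 8.60×10⁻⁶ × 138.0 = 1.19×10⁻³.

1.19×10⁻³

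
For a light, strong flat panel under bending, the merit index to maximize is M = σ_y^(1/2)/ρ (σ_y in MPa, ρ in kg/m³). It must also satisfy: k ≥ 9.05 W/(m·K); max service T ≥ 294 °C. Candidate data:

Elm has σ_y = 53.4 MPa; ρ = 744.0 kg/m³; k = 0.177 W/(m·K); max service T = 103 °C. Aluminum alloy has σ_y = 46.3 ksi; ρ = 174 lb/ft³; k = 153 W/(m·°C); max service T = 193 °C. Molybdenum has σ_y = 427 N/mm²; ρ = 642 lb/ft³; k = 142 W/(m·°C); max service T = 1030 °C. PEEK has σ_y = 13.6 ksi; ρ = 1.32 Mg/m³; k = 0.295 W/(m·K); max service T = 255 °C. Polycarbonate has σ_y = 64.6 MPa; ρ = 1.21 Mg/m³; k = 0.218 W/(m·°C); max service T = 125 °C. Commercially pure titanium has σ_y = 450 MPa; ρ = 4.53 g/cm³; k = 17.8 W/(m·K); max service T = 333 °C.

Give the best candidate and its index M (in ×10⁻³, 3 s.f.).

commercially pure titanium, M = 4.68×10⁻³

Screen on constraints: k ≥ 9.05 W/(m·K); max service T ≥ 294 °C. Survivors: molybdenum, commercially pure titanium.
After converting to SI:
  molybdenum: σ_y = 427.0 MPa, ρ = 10280 kg/m³
  commercially pure titanium: σ_y = 450.0 MPa, ρ = 4530 kg/m³
  commercially pure titanium: M = 4.68×10⁻³
  molybdenum: M = 2.01×10⁻³
Commercially pure titanium has the largest M.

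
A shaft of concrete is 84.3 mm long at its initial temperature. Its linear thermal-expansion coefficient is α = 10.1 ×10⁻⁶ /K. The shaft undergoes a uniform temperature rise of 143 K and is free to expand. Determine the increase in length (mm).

0.122 mm

ΔL = α·L₀·ΔT = 10.1×10⁻⁶ × 84.3 mm × 143.0 K = 0.122 mm.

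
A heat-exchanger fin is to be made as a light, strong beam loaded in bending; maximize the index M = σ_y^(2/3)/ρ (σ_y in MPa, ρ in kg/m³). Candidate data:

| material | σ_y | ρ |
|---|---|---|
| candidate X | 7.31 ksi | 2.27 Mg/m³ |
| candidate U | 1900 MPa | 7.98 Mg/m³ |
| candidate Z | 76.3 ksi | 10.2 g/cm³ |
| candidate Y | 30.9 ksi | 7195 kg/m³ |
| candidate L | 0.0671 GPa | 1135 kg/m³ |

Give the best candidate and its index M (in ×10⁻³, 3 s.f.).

Putting every candidate on a common basis:
  candidate X: σ_y = 50.40 MPa, ρ = 2270 kg/m³
  candidate U: σ_y = 1900 MPa, ρ = 7980 kg/m³
  candidate Z: σ_y = 526.1 MPa, ρ = 10200 kg/m³
  candidate Y: σ_y = 213.0 MPa, ρ = 7195 kg/m³
  candidate L: σ_y = 67.10 MPa, ρ = 1135 kg/m³
  candidate U: M = 19.2×10⁻³
  candidate L: M = 14.5×10⁻³
  candidate Z: M = 6.39×10⁻³
  candidate X: M = 6.01×10⁻³
  candidate Y: M = 4.96×10⁻³
Candidate U ranks first.

candidate U, M = 19.2×10⁻³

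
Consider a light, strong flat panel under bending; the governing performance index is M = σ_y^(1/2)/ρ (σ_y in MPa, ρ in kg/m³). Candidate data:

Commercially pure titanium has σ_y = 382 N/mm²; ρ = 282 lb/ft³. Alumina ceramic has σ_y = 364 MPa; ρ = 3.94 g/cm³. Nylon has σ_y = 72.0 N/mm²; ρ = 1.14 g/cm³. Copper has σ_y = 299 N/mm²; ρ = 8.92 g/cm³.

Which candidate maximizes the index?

In SI units:
  commercially pure titanium: σ_y = 382.0 MPa, ρ = 4517 kg/m³
  alumina ceramic: σ_y = 364.0 MPa, ρ = 3940 kg/m³
  nylon: σ_y = 72.00 MPa, ρ = 1140 kg/m³
  copper: σ_y = 299.0 MPa, ρ = 8920 kg/m³
  nylon: M = 7.44×10⁻³
  alumina ceramic: M = 4.84×10⁻³
  commercially pure titanium: M = 4.33×10⁻³
  copper: M = 1.94×10⁻³
Nylon ranks first.

nylon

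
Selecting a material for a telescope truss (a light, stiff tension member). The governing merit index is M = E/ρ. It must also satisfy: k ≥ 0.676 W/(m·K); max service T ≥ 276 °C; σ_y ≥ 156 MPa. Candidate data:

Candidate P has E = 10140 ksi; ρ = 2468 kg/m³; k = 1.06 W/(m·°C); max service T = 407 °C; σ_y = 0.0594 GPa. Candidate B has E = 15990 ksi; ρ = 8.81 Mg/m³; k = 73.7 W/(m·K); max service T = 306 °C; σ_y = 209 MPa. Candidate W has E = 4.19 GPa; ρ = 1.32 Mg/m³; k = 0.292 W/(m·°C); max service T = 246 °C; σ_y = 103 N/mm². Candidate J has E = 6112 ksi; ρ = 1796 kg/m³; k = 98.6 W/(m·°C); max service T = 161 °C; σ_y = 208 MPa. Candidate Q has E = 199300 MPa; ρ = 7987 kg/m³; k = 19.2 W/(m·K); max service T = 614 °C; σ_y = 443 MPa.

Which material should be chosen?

candidate Q

Screen on constraints: k ≥ 0.676 W/(m·K); max service T ≥ 276 °C; σ_y ≥ 156 MPa. Survivors: candidate B, candidate Q.
In SI units:
  candidate B: E = 110.2 GPa, ρ = 8810 kg/m³
  candidate Q: E = 199.3 GPa, ρ = 7987 kg/m³
  candidate Q: M = 25.0 MN·m/kg
  candidate B: M = 12.5 MN·m/kg
Candidate Q has the largest M.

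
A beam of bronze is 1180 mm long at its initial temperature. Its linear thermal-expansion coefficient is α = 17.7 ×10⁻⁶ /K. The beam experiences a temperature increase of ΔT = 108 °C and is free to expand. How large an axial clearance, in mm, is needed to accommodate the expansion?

2.26 mm

ΔL = α·L₀·ΔT = 17.7×10⁻⁶ × 1180 mm × 108.0 K = 2.26 mm.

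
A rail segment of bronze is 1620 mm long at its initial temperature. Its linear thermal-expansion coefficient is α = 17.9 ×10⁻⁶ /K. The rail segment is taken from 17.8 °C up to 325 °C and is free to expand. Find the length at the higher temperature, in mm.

ΔT = 325 − 17.8 = 307.2 K.
ΔL = α·L₀·ΔT = 17.9×10⁻⁶ × 1620 mm × 307.2 K = 8.91 mm.
L = L₀ + ΔL = 1620 + 8.91 = 1628.9 mm.

1628.9 mm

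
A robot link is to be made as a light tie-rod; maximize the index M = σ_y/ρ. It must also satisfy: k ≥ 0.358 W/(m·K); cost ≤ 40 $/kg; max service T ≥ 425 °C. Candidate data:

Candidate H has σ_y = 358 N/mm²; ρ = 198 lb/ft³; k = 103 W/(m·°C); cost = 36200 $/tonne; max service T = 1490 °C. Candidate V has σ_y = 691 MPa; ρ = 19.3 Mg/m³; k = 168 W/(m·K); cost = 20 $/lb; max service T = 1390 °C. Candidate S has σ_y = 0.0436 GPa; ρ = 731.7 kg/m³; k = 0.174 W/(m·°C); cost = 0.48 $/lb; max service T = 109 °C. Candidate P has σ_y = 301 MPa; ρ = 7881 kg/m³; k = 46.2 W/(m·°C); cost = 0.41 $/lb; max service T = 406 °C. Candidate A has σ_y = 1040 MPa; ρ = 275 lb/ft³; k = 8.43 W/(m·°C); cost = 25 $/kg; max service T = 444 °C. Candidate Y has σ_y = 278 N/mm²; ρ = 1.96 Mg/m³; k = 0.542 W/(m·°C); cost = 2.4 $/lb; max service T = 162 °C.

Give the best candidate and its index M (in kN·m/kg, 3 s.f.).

candidate A, M = 236 kN·m/kg

Screen on constraints: k ≥ 0.358 W/(m·K); cost ≤ 40 $/kg; max service T ≥ 425 °C. Survivors: candidate H, candidate A.
Normalizing units and computing the index:
  candidate H: σ_y = 358.0 MPa, ρ = 3172 kg/m³
  candidate A: σ_y = 1040 MPa, ρ = 4405 kg/m³
  candidate A: M = 236 kN·m/kg
  candidate H: M = 113 kN·m/kg
Highest index: candidate A.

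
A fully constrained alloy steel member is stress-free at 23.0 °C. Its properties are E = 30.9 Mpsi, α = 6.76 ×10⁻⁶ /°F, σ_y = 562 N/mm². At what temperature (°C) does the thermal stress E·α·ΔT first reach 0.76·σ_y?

E = 30.9 Mpsi = 213.0 GPa.
α = 6.76×10⁻⁶/°F × 9/5 = 12.2×10⁻⁶/K.
σ_y = 562 N/mm² = 562.0 MPa.
E·α·ΔT = 427.1 MPa ⇒ ΔT = 427.1 / (213.0×10³ × 12.2×10⁻⁶) = 164.8 K.
T = 23.0 + 164.8 = 187.8 °C.

188 °C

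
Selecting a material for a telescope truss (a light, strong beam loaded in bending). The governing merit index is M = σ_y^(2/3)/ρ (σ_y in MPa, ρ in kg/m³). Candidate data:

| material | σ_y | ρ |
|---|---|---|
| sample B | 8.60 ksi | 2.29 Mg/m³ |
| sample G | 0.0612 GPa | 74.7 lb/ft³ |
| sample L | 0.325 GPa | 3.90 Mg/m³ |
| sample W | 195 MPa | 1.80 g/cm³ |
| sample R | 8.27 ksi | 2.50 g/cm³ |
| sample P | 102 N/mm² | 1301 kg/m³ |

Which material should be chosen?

sample W

Convert each candidate to consistent units, then evaluate M:
  sample B: σ_y = 59.29 MPa, ρ = 2290 kg/m³
  sample G: σ_y = 61.20 MPa, ρ = 1197 kg/m³
  sample L: σ_y = 325.0 MPa, ρ = 3900 kg/m³
  sample W: σ_y = 195.0 MPa, ρ = 1800 kg/m³
  sample R: σ_y = 57.02 MPa, ρ = 2500 kg/m³
  sample P: σ_y = 102.0 MPa, ρ = 1301 kg/m³
  sample W: M = 18.7×10⁻³
  sample P: M = 16.8×10⁻³
  sample G: M = 13.0×10⁻³
  sample L: M = 12.1×10⁻³
  sample B: M = 6.64×10⁻³
  sample R: M = 5.93×10⁻³
The maximum is for sample W.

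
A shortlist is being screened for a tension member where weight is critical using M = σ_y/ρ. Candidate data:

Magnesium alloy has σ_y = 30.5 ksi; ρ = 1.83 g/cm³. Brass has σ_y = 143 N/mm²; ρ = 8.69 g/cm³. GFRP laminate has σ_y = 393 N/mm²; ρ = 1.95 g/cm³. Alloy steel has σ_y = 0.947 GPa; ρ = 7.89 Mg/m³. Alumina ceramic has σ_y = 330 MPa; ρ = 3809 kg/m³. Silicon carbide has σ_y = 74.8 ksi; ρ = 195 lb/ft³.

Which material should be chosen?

Convert each candidate to consistent units, then evaluate M:
  magnesium alloy: σ_y = 210.3 MPa, ρ = 1830 kg/m³
  brass: σ_y = 143.0 MPa, ρ = 8690 kg/m³
  GFRP laminate: σ_y = 393.0 MPa, ρ = 1950 kg/m³
  alloy steel: σ_y = 947.0 MPa, ρ = 7890 kg/m³
  alumina ceramic: σ_y = 330.0 MPa, ρ = 3809 kg/m³
  silicon carbide: σ_y = 515.7 MPa, ρ = 3124 kg/m³
  GFRP laminate: M = 202 kN·m/kg
  silicon carbide: M = 165 kN·m/kg
  alloy steel: M = 120 kN·m/kg
  magnesium alloy: M = 115 kN·m/kg
  alumina ceramic: M = 86.6 kN·m/kg
  brass: M = 16.5 kN·m/kg
The maximum is for GFRP laminate.

GFRP laminate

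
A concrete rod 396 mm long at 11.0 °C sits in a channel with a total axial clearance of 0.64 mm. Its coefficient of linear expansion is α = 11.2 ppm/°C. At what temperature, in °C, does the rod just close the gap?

155 °C

α·L₀·ΔT = 0.64 mm ⇒ ΔT = 0.64 / (11.2×10⁻⁶ × 396.0) = 144.3 K.
T = 11.0 + 144.3 = 155.3 °C.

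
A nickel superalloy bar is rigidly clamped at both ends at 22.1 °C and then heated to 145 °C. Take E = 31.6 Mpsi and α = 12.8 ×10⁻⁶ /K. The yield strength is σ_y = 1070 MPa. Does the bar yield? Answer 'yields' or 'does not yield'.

E = 31.6 Mpsi = 217.9 GPa.
ΔT = 122.9 K. Constrained thermal stress σ = E·α·ΔT = 217.9×10³ MPa × 12.8×10⁻⁶ × 122.9 = 343 MPa (compressive).
Compare to σ_y = 1070 MPa: σ < σ_y, so it does not yield.

does not yield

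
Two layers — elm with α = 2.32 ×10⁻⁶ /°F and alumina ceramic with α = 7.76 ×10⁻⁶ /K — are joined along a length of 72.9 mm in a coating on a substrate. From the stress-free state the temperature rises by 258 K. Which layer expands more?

alumina ceramic

elm: α = 2.32×10⁻⁶/°F × 9/5 = 4.18×10⁻⁶/K.
α(elm) = 4.18×10⁻⁶/K vs α(alumina ceramic) = 7.76×10⁻⁶/K.
Higher α expands more for the same ΔT: alumina ceramic.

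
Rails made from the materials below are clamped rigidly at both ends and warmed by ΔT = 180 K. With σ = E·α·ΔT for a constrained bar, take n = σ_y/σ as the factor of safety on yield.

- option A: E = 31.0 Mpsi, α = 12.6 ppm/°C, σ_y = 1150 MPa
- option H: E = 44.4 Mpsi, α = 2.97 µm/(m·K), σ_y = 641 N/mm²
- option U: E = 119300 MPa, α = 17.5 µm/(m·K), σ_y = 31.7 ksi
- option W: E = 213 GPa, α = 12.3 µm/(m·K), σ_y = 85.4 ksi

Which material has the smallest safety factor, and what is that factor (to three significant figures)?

option U, n = 0.582

Per material, after unit conversion:
  option A: E = 213.7, α = 12.6, σ_y = 1150 → σ = 485 MPa, n = 2.37
  option H: E = 306.1, α = 2.97, σ_y = 641.0 → σ = 164 MPa, n = 3.92
  option U: E = 119.3, α = 17.5, σ_y = 218.6 → σ = 376 MPa, n = 0.582
  option W: E = 213.0, α = 12.3, σ_y = 588.8 → σ = 472 MPa, n = 1.25
Option U has the lowest safety factor, n = 0.582.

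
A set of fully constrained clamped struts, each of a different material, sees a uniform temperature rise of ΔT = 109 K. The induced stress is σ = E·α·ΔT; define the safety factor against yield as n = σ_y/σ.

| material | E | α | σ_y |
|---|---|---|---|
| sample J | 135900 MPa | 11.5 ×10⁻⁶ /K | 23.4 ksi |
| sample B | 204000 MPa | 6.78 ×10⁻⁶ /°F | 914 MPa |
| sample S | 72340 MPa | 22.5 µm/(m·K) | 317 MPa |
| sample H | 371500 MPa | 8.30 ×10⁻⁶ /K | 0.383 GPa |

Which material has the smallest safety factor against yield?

sample J

Per material, after unit conversion:
  sample J: E = 135.9, α = 11.5, σ_y = 161.3 → σ = 170 MPa, n = 0.947
  sample B: E = 204.0, α = 12.2, σ_y = 914.0 → σ = 271 MPa, n = 3.37
  sample S: E = 72.34, α = 22.5, σ_y = 317.0 → σ = 177 MPa, n = 1.79
  sample H: E = 371.5, α = 8.30, σ_y = 383.0 → σ = 336 MPa, n = 1.14
The minimum is sample J at n = 0.947.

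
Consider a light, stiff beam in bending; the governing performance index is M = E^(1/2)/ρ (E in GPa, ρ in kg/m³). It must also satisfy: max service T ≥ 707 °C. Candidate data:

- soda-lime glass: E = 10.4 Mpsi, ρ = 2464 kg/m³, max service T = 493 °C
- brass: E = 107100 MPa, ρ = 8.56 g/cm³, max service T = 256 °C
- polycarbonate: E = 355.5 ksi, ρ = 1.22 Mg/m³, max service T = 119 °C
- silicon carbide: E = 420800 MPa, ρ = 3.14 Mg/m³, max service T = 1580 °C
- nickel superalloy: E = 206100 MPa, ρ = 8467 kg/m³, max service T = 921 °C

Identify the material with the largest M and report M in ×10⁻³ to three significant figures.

silicon carbide, M = 6.53×10⁻³

Screen on constraints: max service T ≥ 707 °C. Survivors: silicon carbide, nickel superalloy.
Convert each candidate to consistent units, then evaluate M:
  silicon carbide: E = 420.8 GPa, ρ = 3140 kg/m³
  nickel superalloy: E = 206.1 GPa, ρ = 8467 kg/m³
  silicon carbide: M = 6.53×10⁻³
  nickel superalloy: M = 1.70×10⁻³
The maximum is for silicon carbide.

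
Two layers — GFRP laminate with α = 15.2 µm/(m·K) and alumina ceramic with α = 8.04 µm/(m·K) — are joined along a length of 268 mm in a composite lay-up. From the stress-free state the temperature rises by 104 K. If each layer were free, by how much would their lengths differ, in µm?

200 µm

Δα = |15.2 − 8.04|×10⁻⁶/K = 7.16×10⁻⁶/K.
ΔL_mismatch = Δα·L·ΔT = 7.16×10⁻⁶ × 268.0 mm × 104.0 K = 200 µm.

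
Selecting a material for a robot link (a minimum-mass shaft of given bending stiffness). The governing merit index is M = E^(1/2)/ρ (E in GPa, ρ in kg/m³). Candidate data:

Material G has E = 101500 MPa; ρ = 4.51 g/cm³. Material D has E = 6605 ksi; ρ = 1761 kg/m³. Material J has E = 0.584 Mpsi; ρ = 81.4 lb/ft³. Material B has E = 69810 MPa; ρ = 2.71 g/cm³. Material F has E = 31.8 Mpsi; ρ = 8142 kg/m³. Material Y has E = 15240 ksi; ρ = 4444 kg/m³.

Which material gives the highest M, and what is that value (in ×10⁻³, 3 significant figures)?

material D, M = 3.83×10⁻³

In SI units:
  material G: E = 101.5 GPa, ρ = 4510 kg/m³
  material D: E = 45.54 GPa, ρ = 1761 kg/m³
  material J: E = 4.027 GPa, ρ = 1304 kg/m³
  material B: E = 69.81 GPa, ρ = 2710 kg/m³
  material F: E = 219.3 GPa, ρ = 8142 kg/m³
  material Y: E = 105.1 GPa, ρ = 4444 kg/m³
  material D: M = 3.83×10⁻³
  material B: M = 3.08×10⁻³
  material Y: M = 2.31×10⁻³
  material G: M = 2.23×10⁻³
  material F: M = 1.82×10⁻³
  material J: M = 1.54×10⁻³
Highest index: material D.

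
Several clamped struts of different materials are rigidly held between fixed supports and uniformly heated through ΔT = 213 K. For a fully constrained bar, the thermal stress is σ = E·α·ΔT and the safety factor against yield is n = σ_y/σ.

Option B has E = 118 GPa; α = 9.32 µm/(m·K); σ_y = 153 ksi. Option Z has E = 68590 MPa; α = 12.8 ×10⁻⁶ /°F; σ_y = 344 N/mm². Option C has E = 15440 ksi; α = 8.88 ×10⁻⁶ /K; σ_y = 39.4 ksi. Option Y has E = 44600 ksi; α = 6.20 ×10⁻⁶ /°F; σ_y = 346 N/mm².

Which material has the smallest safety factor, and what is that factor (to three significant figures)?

option Y, n = 0.473

With everything in SI (GPa, ×10⁻⁶/K, MPa):
  option B: E = 118.0, α = 9.32, σ_y = 1055 → σ = 234 MPa, n = 4.50
  option Z: E = 68.59, α = 23.0, σ_y = 344.0 → σ = 337 MPa, n = 1.02
  option C: E = 106.5, α = 8.88, σ_y = 271.7 → σ = 201 MPa, n = 1.35
  option Y: E = 307.5, α = 11.2, σ_y = 346.0 → σ = 731 MPa, n = 0.473
Option Y has the lowest safety factor, n = 0.473.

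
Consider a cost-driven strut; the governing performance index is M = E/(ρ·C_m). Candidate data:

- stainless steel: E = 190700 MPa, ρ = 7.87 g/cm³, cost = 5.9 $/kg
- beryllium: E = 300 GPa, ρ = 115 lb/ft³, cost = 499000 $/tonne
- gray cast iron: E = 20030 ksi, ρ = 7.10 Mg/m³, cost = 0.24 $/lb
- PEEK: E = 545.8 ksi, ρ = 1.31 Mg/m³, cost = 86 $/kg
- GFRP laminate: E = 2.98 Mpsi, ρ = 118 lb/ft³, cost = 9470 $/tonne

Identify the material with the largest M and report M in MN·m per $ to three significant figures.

In SI units:
  stainless steel: E = 190.7 GPa, ρ = 7870 kg/m³, cost = 5.900 $/kg
  beryllium: E = 300.0 GPa, ρ = 1842 kg/m³, cost = 499.0 $/kg
  gray cast iron: E = 138.1 GPa, ρ = 7100 kg/m³, cost = 0.5291 $/kg
  PEEK: E = 3.763 GPa, ρ = 1310 kg/m³, cost = 86.00 $/kg
  GFRP laminate: E = 20.55 GPa, ρ = 1890 kg/m³, cost = 9.470 $/kg
  gray cast iron: M = 36.8 MN·m per $
  stainless steel: M = 4.11 MN·m per $
  GFRP laminate: M = 1.15 MN·m per $
  beryllium: M = 0.326 MN·m per $
  PEEK: M = 0.0334 MN·m per $
Gray cast iron has the largest M.

gray cast iron, M = 36.8 MN·m per $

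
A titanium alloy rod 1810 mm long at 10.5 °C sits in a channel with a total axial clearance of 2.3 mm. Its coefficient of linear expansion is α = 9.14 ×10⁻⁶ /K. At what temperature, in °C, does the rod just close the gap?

α·L₀·ΔT = 2.3 mm ⇒ ΔT = 2.3 / (9.14×10⁻⁶ × 1810.0) = 139.0 K.
T = 10.5 + 139.0 = 149.5 °C.

150 °C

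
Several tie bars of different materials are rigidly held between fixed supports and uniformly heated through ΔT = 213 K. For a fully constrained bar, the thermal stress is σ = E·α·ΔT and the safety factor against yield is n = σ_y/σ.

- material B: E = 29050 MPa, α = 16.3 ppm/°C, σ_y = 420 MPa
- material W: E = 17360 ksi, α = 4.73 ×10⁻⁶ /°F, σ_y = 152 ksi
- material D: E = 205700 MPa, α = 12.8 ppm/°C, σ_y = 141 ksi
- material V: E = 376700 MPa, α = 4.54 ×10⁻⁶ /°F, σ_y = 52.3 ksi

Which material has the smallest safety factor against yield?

material V

In consistent units (E in GPa, α in ×10⁻⁶/K, σ_y in MPa):
  material B: E = 29.05, α = 16.3, σ_y = 420.0 → σ = 101 MPa, n = 4.16
  material W: E = 119.7, α = 8.51, σ_y = 1048 → σ = 217 MPa, n = 4.83
  material D: E = 205.7, α = 12.8, σ_y = 972.2 → σ = 561 MPa, n = 1.73
  material V: E = 376.7, α = 8.17, σ_y = 360.6 → σ = 656 MPa, n = 0.550
Material V has the lowest safety factor, n = 0.550.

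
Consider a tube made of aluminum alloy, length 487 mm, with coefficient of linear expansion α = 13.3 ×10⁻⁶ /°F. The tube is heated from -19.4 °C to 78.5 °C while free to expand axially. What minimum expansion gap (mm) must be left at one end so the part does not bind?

1.14 mm

Convert α: 13.3×10⁻⁶/°F × (9/5) = 23.9×10⁻⁶/K.
ΔT = 78.5 − (-19.4) = 97.90 K.
ΔL = α·L₀·ΔT = 23.9×10⁻⁶ × 487 mm × 97.90 K = 1.14 mm.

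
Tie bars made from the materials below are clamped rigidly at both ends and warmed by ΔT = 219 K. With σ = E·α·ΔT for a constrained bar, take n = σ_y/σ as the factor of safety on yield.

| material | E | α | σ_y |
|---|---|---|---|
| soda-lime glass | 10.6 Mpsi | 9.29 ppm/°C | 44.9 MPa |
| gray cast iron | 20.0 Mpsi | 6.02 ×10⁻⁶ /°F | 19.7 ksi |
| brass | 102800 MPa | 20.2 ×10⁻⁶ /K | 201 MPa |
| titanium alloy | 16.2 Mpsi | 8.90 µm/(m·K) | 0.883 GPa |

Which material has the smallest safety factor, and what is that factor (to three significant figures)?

soda-lime glass, n = 0.302

Converting E to GPa, α to ×10⁻⁶/K, σ_y to MPa, then σ and n for each:
  soda-lime glass: E = 73.08, α = 9.29, σ_y = 44.90 → σ = 149 MPa, n = 0.302
  gray cast iron: E = 137.9, α = 10.8, σ_y = 135.8 → σ = 327 MPa, n = 0.415
  brass: E = 102.8, α = 20.2, σ_y = 201.0 → σ = 455 MPa, n = 0.442
  titanium alloy: E = 111.7, α = 8.90, σ_y = 883.0 → σ = 218 MPa, n = 4.06
Smallest n: soda-lime glass with n = 0.302.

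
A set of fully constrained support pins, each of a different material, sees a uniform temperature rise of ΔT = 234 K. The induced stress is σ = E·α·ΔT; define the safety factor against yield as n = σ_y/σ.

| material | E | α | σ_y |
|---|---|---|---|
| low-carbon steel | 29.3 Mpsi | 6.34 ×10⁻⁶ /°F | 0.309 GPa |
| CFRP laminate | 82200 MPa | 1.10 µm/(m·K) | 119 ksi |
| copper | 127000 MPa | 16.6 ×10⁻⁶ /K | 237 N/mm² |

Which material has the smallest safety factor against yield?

With everything in SI (GPa, ×10⁻⁶/K, MPa):
  low-carbon steel: E = 202.0, α = 11.4, σ_y = 309.0 → σ = 539 MPa, n = 0.573
  CFRP laminate: E = 82.20, α = 1.10, σ_y = 820.5 → σ = 21.2 MPa, n = 38.8
  copper: E = 127.0, α = 16.6, σ_y = 237.0 → σ = 493 MPa, n = 0.480
Copper has the lowest safety factor, n = 0.480.

copper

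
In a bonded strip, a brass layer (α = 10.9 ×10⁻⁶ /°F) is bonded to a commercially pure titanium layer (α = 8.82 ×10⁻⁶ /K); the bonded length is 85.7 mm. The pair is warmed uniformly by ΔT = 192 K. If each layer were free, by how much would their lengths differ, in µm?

178 µm

brass: α = 10.9×10⁻⁶/°F × 9/5 = 19.6×10⁻⁶/K.
Δα = |19.6 − 8.82|×10⁻⁶/K = 10.8×10⁻⁶/K.
ΔL_mismatch = Δα·L·ΔT = 10.8×10⁻⁶ × 85.7 mm × 192.0 K = 178 µm.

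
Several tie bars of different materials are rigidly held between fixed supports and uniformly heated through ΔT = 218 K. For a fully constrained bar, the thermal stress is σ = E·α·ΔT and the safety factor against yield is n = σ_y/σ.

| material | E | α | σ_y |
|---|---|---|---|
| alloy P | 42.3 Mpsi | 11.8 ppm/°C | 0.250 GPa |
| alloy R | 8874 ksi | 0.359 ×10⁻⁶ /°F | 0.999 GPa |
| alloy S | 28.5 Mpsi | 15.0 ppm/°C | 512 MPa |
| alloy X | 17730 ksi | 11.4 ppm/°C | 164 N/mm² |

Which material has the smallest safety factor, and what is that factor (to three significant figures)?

alloy P, n = 0.333

With everything in SI (GPa, ×10⁻⁶/K, MPa):
  alloy P: E = 291.6, α = 11.8, σ_y = 250.0 → σ = 750 MPa, n = 0.333
  alloy R: E = 61.18, α = 0.646, σ_y = 999.0 → σ = 8.62 MPa, n = 116
  alloy S: E = 196.5, α = 15.0, σ_y = 512.0 → σ = 643 MPa, n = 0.797
  alloy X: E = 122.2, α = 11.4, σ_y = 164.0 → σ = 304 MPa, n = 0.540
Smallest n: alloy P with n = 0.333.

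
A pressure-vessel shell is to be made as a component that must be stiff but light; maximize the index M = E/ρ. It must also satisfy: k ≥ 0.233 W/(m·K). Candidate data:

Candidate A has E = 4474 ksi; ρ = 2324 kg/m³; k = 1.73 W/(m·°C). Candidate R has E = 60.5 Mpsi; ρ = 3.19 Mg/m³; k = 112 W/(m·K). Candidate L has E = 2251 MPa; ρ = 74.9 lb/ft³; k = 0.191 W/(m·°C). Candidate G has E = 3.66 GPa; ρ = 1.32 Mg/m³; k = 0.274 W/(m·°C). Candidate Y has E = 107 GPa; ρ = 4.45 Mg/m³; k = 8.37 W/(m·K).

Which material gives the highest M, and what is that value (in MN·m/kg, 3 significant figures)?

candidate R, M = 131 MN·m/kg

Screen on constraints: k ≥ 0.233 W/(m·K). Survivors: candidate A, candidate R, candidate G, candidate Y.
In SI units:
  candidate A: E = 30.85 GPa, ρ = 2324 kg/m³
  candidate R: E = 417.1 GPa, ρ = 3190 kg/m³
  candidate G: E = 3.660 GPa, ρ = 1320 kg/m³
  candidate Y: E = 107.0 GPa, ρ = 4450 kg/m³
  candidate R: M = 131 MN·m/kg
  candidate Y: M = 24.0 MN·m/kg
  candidate A: M = 13.3 MN·m/kg
  candidate G: M = 2.77 MN·m/kg
Candidate R has the largest M.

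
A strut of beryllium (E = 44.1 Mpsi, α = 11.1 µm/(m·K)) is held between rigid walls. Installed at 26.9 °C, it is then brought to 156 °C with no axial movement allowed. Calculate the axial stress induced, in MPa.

E = 44.1 Mpsi = 304.1 GPa.
ΔT = 129.1 K. Constrained thermal stress σ = E·α·ΔT = 304.1×10³ MPa × 11.1×10⁻⁶ × 129.1 = 436 MPa (compressive).

436 MPa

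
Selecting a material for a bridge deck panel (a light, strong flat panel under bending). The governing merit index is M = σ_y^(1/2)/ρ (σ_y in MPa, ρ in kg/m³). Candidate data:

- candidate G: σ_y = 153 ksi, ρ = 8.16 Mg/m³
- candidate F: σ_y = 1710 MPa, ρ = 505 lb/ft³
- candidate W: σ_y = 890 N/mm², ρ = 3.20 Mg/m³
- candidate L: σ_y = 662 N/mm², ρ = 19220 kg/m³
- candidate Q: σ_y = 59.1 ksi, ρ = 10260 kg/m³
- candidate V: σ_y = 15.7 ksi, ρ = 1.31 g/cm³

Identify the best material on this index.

candidate W

Putting every candidate on a common basis:
  candidate G: σ_y = 1055 MPa, ρ = 8160 kg/m³
  candidate F: σ_y = 1710 MPa, ρ = 8089 kg/m³
  candidate W: σ_y = 890.0 MPa, ρ = 3200 kg/m³
  candidate L: σ_y = 662.0 MPa, ρ = 19220 kg/m³
  candidate Q: σ_y = 407.5 MPa, ρ = 10260 kg/m³
  candidate V: σ_y = 108.2 MPa, ρ = 1310 kg/m³
  candidate W: M = 9.32×10⁻³
  candidate V: M = 7.94×10⁻³
  candidate F: M = 5.11×10⁻³
  candidate G: M = 3.98×10⁻³
  candidate Q: M = 1.97×10⁻³
  candidate L: M = 1.34×10⁻³
Highest index: candidate W.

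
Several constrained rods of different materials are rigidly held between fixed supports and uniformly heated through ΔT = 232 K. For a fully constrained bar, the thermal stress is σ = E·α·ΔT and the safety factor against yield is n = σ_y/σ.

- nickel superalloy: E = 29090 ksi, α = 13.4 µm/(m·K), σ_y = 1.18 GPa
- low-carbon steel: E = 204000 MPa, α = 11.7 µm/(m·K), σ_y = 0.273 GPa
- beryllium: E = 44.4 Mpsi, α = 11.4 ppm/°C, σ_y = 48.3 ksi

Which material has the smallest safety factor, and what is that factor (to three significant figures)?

Converting E to GPa, α to ×10⁻⁶/K, σ_y to MPa, then σ and n for each:
  nickel superalloy: E = 200.6, α = 13.4, σ_y = 1180 → σ = 624 MPa, n = 1.89
  low-carbon steel: E = 204.0, α = 11.7, σ_y = 273.0 → σ = 554 MPa, n = 0.493
  beryllium: E = 306.1, α = 11.4, σ_y = 333.0 → σ = 810 MPa, n = 0.411
The minimum is beryllium at n = 0.411.

beryllium, n = 0.411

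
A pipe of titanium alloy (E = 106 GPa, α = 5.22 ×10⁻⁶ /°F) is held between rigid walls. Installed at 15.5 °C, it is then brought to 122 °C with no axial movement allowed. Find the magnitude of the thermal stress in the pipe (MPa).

α = 5.22×10⁻⁶/°F × 9/5 = 9.40×10⁻⁶/K.
ΔT = 106.5 K. Constrained thermal stress σ = E·α·ΔT = 106.0×10³ MPa × 9.40×10⁻⁶ × 106.5 = 106 MPa (compressive).

106 MPa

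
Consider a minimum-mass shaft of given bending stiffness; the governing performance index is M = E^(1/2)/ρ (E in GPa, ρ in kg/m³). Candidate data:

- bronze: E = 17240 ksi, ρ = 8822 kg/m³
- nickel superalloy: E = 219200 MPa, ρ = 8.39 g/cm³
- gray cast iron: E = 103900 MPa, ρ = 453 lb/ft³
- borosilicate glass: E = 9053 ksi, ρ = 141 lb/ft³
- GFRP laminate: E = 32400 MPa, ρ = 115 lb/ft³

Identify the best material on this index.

borosilicate glass

Normalizing units and computing the index:
  bronze: E = 118.9 GPa, ρ = 8822 kg/m³
  nickel superalloy: E = 219.2 GPa, ρ = 8390 kg/m³
  gray cast iron: E = 103.9 GPa, ρ = 7256 kg/m³
  borosilicate glass: E = 62.42 GPa, ρ = 2259 kg/m³
  GFRP laminate: E = 32.40 GPa, ρ = 1842 kg/m³
  borosilicate glass: M = 3.50×10⁻³
  GFRP laminate: M = 3.09×10⁻³
  nickel superalloy: M = 1.76×10⁻³
  gray cast iron: M = 1.40×10⁻³
  bronze: M = 1.24×10⁻³
The maximum is for borosilicate glass.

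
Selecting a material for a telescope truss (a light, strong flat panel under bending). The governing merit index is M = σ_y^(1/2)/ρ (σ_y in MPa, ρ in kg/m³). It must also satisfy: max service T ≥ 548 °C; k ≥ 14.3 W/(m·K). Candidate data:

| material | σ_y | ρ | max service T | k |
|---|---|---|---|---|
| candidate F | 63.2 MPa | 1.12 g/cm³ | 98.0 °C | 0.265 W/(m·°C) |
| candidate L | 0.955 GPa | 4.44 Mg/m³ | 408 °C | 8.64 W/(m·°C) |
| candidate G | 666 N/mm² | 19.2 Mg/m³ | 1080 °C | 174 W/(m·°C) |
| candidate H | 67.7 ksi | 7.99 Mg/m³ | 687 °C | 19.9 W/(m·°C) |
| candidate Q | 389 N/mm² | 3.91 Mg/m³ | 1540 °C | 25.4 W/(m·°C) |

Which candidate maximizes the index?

Screen on constraints: max service T ≥ 548 °C; k ≥ 14.3 W/(m·K). Survivors: candidate G, candidate H, candidate Q.
In SI units:
  candidate G: σ_y = 666.0 MPa, ρ = 19200 kg/m³
  candidate H: σ_y = 466.8 MPa, ρ = 7990 kg/m³
  candidate Q: σ_y = 389.0 MPa, ρ = 3910 kg/m³
  candidate Q: M = 5.04×10⁻³
  candidate H: M = 2.70×10⁻³
  candidate G: M = 1.34×10⁻³
The maximum is for candidate Q.

candidate Q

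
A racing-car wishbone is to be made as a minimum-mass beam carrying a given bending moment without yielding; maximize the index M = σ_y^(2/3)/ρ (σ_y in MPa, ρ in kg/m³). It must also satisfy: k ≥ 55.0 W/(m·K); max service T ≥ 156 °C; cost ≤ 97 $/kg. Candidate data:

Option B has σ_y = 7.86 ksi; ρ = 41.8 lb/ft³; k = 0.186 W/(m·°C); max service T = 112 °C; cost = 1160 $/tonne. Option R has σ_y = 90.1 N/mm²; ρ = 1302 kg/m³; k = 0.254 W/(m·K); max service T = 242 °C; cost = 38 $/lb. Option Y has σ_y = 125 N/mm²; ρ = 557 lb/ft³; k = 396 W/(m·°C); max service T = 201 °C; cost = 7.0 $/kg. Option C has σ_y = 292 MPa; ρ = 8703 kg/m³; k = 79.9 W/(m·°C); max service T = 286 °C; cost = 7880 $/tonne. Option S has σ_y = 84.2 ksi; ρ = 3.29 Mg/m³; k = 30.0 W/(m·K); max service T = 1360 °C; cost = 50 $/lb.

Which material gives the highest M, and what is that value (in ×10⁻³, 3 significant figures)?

option C, M = 5.06×10⁻³

Screen on constraints: k ≥ 55.0 W/(m·K); max service T ≥ 156 °C; cost ≤ 97 $/kg. Survivors: option Y, option C.
Convert each candidate to consistent units, then evaluate M:
  option Y: σ_y = 125.0 MPa, ρ = 8922 kg/m³
  option C: σ_y = 292.0 MPa, ρ = 8703 kg/m³
  option C: M = 5.06×10⁻³
  option Y: M = 2.80×10⁻³
The maximum is for option C.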